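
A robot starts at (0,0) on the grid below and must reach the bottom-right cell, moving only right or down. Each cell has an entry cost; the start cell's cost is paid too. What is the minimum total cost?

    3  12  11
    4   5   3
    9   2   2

16

Cheapest: r0c0 -> r1c0 -> r1c1 -> r2c1 -> r2c2
  3 + 4 + 5 + 2 + 2 = 16
For comparison, the top-then-right route costs 31.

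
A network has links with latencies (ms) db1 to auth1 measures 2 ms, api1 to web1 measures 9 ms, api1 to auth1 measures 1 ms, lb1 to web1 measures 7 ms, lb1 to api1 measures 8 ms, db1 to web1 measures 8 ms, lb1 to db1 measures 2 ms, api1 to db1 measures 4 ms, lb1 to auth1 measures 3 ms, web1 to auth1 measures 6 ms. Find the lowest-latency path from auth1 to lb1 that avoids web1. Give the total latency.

3

Routes from auth1 to lb1 avoiding web1:
auth1-lb1: 3
auth1-db1-lb1: 2 + 2 = 4
auth1-api1-db1-lb1: 1 + 4 + 2 = 7
auth1-db1-api1-lb1: 2 + 4 + 8 = 14
auth1-api1-lb1: 1 + 8 = 9
Best route has total 3 ms.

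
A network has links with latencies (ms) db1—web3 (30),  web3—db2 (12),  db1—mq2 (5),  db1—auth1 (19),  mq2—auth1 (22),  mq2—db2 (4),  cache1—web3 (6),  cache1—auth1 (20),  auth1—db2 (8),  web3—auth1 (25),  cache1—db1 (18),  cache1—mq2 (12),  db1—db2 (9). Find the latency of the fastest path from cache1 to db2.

16

Some routes from cache1 to db2:
cache1-mq2-db1-db2: 12 + 5 + 9 = 26
cache1-web3-db2: 6 + 12 = 18
cache1-mq2-db2: 12 + 4 = 16
Best route has total 16 ms.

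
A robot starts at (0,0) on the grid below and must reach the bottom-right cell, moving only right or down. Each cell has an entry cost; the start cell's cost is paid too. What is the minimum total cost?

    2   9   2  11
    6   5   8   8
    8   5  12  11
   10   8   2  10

38

One optimal route is r0c0 r1c0 r1c1 r2c1 r3c1 r3c2 r3c3.
Its cost is 2 + 6 + 5 + 5 + 8 + 2 + 10 = 38.
(Top row then right column would cost 53.)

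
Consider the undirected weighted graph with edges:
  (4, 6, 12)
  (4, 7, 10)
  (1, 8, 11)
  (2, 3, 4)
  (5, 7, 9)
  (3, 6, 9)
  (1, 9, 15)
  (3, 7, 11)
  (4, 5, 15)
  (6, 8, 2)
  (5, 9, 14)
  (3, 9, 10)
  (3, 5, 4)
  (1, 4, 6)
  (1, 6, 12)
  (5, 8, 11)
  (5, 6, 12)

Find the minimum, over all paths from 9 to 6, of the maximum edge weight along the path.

Some routes from 9 to 6:
9 → 3 → 6: max(10, 9) = 10
9 → 3 → 5 → 7 → 4 → 1 → 8 → 6: max(10, 4, 9, 10, 6, 11, 2) = 11
9 → 3 → 5 → 8 → 6: max(10, 4, 11, 2) = 11
9 → 3 → 7 → 4 → 1 → 8 → 6: max(10, 11, 10, 6, 11, 2) = 11
9 → 3 → 7 → 5 → 8 → 6: max(10, 11, 9, 11, 2) = 11
9 → 3 → 7 → 4 → 6: max(10, 11, 10, 12) = 12
Smallest bottleneck: 10.

10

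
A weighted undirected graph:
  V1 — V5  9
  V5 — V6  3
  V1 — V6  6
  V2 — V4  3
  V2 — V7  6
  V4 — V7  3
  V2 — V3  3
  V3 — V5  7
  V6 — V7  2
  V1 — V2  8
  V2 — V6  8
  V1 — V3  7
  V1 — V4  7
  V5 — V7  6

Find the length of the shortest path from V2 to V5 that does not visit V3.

Checking several routes:
V2→V7→V5: 6 + 6 = 12
V2→V6→V7→V5: 8 + 2 + 6 = 16
V2→V4→V7→V5: 3 + 3 + 6 = 12
V2→V4→V7→V6→V5: 3 + 3 + 2 + 3 = 11
V2→V7→V6→V5: 6 + 2 + 3 = 11
V2→V6→V5: 8 + 3 = 11
The minimum is 11.

11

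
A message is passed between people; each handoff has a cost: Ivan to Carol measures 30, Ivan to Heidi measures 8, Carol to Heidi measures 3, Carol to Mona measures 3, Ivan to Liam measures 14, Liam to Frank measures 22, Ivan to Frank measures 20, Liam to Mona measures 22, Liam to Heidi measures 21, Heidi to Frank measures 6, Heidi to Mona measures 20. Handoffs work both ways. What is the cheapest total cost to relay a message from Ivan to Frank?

14

Checking several routes:
Ivan → Carol → Heidi → Frank: 30 + 3 + 6 = 39
Ivan → Heidi → Frank: 8 + 6 = 14
Ivan → Liam → Frank: 14 + 22 = 36
Ivan → Frank: 20
Shortest: 14.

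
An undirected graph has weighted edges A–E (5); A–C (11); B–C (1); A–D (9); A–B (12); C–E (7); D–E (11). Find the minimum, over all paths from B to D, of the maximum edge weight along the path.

9

Some routes from B to D:
B→C→E→A→D: max(1, 7, 5, 9) = 9
B→C→A→E→D: max(1, 11, 5, 11) = 11
B→C→A→D: max(1, 11, 9) = 11
B→A→E→D: max(12, 5, 11) = 12
B→C→E→D: max(1, 7, 11) = 11
B→A→C→E→D: max(12, 11, 7, 11) = 12
Best route has worst link 9.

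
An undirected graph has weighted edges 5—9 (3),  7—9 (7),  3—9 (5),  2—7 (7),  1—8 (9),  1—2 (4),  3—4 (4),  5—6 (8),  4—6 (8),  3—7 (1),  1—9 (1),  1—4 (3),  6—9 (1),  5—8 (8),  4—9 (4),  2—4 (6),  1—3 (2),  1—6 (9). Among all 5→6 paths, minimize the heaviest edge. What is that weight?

3

Checking several routes:
5 - 9 - 7 - 3 - 4 - 6: max(3, 7, 1, 4, 8) = 8
5 - 6: max(8) = 8
5 - 9 - 6: max(3, 1) = 3
5 - 9 - 7 - 3 - 1 - 2 - 4 - 6: max(3, 7, 1, 2, 4, 6, 8) = 8
5 - 9 - 7 - 3 - 1 - 4 - 6: max(3, 7, 1, 2, 3, 8) = 8
Smallest bottleneck: 3.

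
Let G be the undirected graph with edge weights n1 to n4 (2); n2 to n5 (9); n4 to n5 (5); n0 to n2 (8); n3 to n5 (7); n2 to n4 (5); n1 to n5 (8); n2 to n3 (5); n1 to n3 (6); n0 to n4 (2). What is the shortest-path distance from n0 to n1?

4

A few of the n0→n1 routes:
n0 - n4 - n5 - n3 - n1: 2 + 5 + 7 + 6 = 20
n0 - n4 - n5 - n1: 2 + 5 + 8 = 15
n0 - n2 - n4 - n1: 8 + 5 + 2 = 15
n0 - n4 - n2 - n3 - n1: 2 + 5 + 5 + 6 = 18
n0 - n2 - n3 - n1: 8 + 5 + 6 = 19
n0 - n4 - n1: 2 + 2 = 4
The minimum is 4.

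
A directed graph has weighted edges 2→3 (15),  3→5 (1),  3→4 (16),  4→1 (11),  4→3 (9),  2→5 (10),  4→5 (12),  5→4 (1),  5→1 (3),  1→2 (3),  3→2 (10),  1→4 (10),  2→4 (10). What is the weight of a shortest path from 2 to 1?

A few of the 2→1 routes:
2 - 4 - 1: 10 + 11 = 21
2 - 5 - 1: 10 + 3 = 13
2 - 3 - 5 - 1: 15 + 1 + 3 = 19
Best route has total 13.

13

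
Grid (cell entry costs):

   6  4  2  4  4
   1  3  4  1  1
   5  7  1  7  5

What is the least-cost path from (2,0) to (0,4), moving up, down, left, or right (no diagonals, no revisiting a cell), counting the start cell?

Best path: [2,0] [1,0] [1,1] [1,2] [1,3] [1,4] [0,4]
Cost: 5 + 1 + 3 + 4 + 1 + 1 + 4 = 19

19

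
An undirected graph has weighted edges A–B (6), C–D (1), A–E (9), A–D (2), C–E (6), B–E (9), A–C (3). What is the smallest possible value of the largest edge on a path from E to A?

6

Candidate routes:
E→A: max(9) = 9
E→C→A: max(6, 3) = 6
E→C→D→A: max(6, 1, 2) = 6
E→B→A: max(9, 6) = 9
Best route has worst link 6.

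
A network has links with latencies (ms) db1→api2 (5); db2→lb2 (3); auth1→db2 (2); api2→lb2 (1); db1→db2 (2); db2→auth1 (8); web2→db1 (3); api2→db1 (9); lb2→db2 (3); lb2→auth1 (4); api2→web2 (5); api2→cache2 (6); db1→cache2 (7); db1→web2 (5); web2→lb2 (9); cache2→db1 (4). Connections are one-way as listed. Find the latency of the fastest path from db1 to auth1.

Some routes from db1 to auth1:
db1 -> api2 -> lb2 -> auth1: 5 + 1 + 4 = 10
db1 -> db2 -> lb2 -> auth1: 2 + 3 + 4 = 9
db1 -> db2 -> auth1: 2 + 8 = 10
The minimum is 9 ms.

9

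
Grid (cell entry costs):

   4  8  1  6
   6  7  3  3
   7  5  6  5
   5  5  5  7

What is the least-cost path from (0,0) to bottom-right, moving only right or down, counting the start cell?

31

Cheapest: r0c0 → r0c1 → r0c2 → r1c2 → r1c3 → r2c3 → r3c3
  4 + 8 + 1 + 3 + 3 + 5 + 7 = 31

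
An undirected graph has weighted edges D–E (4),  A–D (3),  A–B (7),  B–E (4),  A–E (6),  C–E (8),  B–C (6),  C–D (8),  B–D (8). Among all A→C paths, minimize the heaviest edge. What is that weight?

6

Comparing a few candidate routes:
A→D→C: max(3, 8) = 8
A→D→E→C: max(3, 4, 8) = 8
A→D→E→B→C: max(3, 4, 4, 6) = 6
A→E→B→C: max(6, 4, 6) = 6
A→D→B→E→C: max(3, 8, 4, 8) = 8
A→B→C: max(7, 6) = 7
The minimum achievable maximum is 6.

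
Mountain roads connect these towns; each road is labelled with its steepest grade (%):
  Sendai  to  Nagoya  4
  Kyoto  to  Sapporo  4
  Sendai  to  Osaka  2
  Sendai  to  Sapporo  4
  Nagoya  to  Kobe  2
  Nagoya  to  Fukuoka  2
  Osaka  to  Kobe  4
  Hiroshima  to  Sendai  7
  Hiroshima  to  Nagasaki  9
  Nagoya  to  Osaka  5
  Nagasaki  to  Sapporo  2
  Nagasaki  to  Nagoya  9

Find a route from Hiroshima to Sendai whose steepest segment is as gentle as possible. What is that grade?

7

Routes from Hiroshima to Sendai:
Hiroshima - Nagasaki - Nagoya - Kobe - Osaka - Sendai: max(9, 9, 2, 4, 2) = 9
Hiroshima - Nagasaki - Nagoya - Osaka - Sendai: max(9, 9, 5, 2) = 9
Hiroshima - Sendai: max(7) = 7
Hiroshima - Nagasaki - Sapporo - Sendai: max(9, 2, 4) = 9
Hiroshima - Nagasaki - Nagoya - Sendai: max(9, 9, 4) = 9
The minimum achievable maximum is 7%.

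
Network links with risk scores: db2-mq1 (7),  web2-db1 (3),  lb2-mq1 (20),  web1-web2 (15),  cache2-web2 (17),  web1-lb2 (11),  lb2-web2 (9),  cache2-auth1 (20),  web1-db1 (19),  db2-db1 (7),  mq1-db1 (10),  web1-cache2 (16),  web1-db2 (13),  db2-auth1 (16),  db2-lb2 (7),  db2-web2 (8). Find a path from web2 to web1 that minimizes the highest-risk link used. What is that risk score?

11

Checking several routes:
web2→db1→db2→lb2→web1: max(3, 7, 7, 11) = 11
web2→lb2→web1: max(9, 11) = 11
web2→db2→lb2→web1: max(8, 7, 11) = 11
web2→db1→mq1→db2→lb2→web1: max(3, 10, 7, 7, 11) = 11
web2→lb2→db2→web1: max(9, 7, 13) = 13
The minimum achievable maximum is 11.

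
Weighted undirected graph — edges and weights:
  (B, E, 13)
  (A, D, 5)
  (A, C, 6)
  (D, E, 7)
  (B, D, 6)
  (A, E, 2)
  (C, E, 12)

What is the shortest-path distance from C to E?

8

Paths from C to E:
C-A-D-E: 6 + 5 + 7 = 18
C-E: 12
C-A-E: 6 + 2 = 8
C-A-D-B-E: 6 + 5 + 6 + 13 = 30
The minimum is 8.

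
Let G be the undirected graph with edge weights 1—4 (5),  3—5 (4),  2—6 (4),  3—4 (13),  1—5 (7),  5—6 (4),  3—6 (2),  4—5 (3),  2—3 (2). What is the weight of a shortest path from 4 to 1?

Checking several routes:
4→1: 5
4→3→6→5→1: 13 + 2 + 4 + 7 = 26
4→5→1: 3 + 7 = 10
4→3→5→1: 13 + 4 + 7 = 24
Best route has total 5.

5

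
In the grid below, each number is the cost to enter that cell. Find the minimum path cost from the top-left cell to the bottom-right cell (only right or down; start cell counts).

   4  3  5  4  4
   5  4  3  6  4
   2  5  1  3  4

Best path: [0,0]→[0,1]→[1,1]→[1,2]→[2,2]→[2,3]→[2,4]
Cost: 4 + 3 + 4 + 3 + 1 + 3 + 4 = 22

22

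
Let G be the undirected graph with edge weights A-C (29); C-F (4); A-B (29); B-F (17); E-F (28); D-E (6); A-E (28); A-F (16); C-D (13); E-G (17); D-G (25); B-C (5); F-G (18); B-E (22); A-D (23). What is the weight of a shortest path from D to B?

18

Comparing a few candidate routes:
D→E→B: 6 + 22 = 28
D→E→F→C→B: 6 + 28 + 4 + 5 = 43
D→A→F→C→B: 23 + 16 + 4 + 5 = 48
D→C→F→B: 13 + 4 + 17 = 34
D→C→B: 13 + 5 = 18
Shortest: 18.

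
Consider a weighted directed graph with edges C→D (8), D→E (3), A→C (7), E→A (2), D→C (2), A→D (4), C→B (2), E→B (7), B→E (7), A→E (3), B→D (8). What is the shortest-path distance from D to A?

5

Routes from D to A:
D -> C -> B -> E -> A: 2 + 2 + 7 + 2 = 13
D -> E -> A: 3 + 2 = 5
The minimum is 5.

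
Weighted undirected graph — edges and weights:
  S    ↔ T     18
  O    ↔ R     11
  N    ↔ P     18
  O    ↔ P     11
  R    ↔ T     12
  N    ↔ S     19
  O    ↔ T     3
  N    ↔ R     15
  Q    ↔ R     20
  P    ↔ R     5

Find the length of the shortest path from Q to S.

50

Checking several routes:
Q→R→O→T→S: 20 + 11 + 3 + 18 = 52
Q→R→P→O→T→S: 20 + 5 + 11 + 3 + 18 = 57
Q→R→N→S: 20 + 15 + 19 = 54
Q→R→T→S: 20 + 12 + 18 = 50
Q→R→O→P→N→S: 20 + 11 + 11 + 18 + 19 = 79
Q→R→P→N→S: 20 + 5 + 18 + 19 = 62
Best route has total 50.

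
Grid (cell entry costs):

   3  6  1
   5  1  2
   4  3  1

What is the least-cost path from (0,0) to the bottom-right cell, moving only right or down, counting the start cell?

12

Path [0,0] -> [1,0] -> [1,1] -> [1,2] -> [2,2]: 3 + 5 + 1 + 2 + 1 = 12.
(Top row then right column would cost 13.)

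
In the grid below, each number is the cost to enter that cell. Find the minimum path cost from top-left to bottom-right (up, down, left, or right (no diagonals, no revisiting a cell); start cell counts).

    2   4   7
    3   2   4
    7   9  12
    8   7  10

Best path: [0,0] → [1,0] → [1,1] → [1,2] → [2,2] → [3,2]
Cost: 2 + 3 + 2 + 4 + 12 + 10 = 33

33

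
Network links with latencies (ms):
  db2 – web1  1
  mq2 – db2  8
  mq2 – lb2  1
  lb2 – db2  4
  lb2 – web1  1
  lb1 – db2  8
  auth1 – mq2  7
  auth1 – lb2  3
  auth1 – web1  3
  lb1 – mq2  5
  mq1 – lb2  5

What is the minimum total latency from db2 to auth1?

4

Comparing a few candidate routes:
db2 -> web1 -> auth1: 1 + 3 = 4
db2 -> lb2 -> auth1: 4 + 3 = 7
db2 -> web1 -> lb2 -> auth1: 1 + 1 + 3 = 5
db2 -> lb2 -> web1 -> auth1: 4 + 1 + 3 = 8
db2 -> web1 -> lb2 -> mq2 -> auth1: 1 + 1 + 1 + 7 = 10
Best route has total 4 ms.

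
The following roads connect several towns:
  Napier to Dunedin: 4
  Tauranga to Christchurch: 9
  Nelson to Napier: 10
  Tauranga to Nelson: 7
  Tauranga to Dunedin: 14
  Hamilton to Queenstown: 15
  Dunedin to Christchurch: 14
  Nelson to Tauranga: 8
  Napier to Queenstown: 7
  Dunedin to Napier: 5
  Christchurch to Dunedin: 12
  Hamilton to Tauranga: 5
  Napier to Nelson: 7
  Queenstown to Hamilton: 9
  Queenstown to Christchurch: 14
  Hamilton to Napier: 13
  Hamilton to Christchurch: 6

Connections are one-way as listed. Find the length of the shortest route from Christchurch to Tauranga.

Candidate routes:
Christchurch→Dunedin→Napier→Queenstown→Hamilton→Tauranga: 12 + 5 + 7 + 9 + 5 = 38
Christchurch→Dunedin→Napier→Nelson→Tauranga: 12 + 5 + 7 + 8 = 32
The minimum is 32.

32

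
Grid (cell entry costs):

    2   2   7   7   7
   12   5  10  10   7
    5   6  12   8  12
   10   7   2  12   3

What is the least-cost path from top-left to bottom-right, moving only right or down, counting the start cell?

39

One optimal route is r0c0 r0c1 r1c1 r2c1 r3c1 r3c2 r3c3 r3c4.
Its cost is 2 + 2 + 5 + 6 + 7 + 2 + 12 + 3 = 39.
(Top row then right column would cost 47.)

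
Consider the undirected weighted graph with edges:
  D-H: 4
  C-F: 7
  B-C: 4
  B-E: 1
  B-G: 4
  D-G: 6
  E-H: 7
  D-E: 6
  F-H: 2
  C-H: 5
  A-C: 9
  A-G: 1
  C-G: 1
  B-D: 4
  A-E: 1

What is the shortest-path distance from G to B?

Some routes from G to B:
G→A→E→B: 1 + 1 + 1 = 3
G→B: 4
G→C→B: 1 + 4 = 5
G→C→A→E→B: 1 + 9 + 1 + 1 = 12
G→D→B: 6 + 4 = 10
The minimum is 3.

3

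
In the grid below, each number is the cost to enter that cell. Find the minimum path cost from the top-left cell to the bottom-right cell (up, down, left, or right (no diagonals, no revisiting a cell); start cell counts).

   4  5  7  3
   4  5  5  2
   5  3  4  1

21

Best path: [0,0] [1,0] [1,1] [1,2] [1,3] [2,3]
Cost: 4 + 4 + 5 + 5 + 2 + 1 = 21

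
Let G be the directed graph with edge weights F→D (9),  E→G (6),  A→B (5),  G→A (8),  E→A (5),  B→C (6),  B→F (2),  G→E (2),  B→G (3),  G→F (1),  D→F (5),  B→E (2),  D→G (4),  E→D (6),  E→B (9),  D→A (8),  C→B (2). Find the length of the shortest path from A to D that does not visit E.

16

Candidate routes:
A-B-G-F-D: 5 + 3 + 1 + 9 = 18
A-B-F-D: 5 + 2 + 9 = 16
The minimum is 16.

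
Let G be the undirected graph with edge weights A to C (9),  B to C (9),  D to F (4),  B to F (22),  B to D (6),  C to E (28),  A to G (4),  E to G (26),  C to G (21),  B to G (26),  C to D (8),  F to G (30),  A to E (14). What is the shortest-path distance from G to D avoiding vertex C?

32

Candidate routes:
G - F - D: 30 + 4 = 34
G - B - F - D: 26 + 22 + 4 = 52
G - B - D: 26 + 6 = 32
G - F - B - D: 30 + 22 + 6 = 58
Best route has total 32.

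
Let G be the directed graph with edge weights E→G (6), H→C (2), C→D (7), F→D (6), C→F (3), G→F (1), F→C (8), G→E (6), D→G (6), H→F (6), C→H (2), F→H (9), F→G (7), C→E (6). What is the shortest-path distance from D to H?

Routes from D to H:
D→G→F→H: 6 + 1 + 9 = 16
D→G→F→C→H: 6 + 1 + 8 + 2 = 17
Best route has total 16.

16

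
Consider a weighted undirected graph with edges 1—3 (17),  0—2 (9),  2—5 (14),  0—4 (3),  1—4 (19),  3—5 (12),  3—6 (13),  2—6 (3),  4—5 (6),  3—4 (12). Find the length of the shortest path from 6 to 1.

30

Checking several routes:
6 -> 2 -> 0 -> 4 -> 1: 3 + 9 + 3 + 19 = 34
6 -> 3 -> 1: 13 + 17 = 30
6 -> 2 -> 5 -> 4 -> 1: 3 + 14 + 6 + 19 = 42
The minimum is 30.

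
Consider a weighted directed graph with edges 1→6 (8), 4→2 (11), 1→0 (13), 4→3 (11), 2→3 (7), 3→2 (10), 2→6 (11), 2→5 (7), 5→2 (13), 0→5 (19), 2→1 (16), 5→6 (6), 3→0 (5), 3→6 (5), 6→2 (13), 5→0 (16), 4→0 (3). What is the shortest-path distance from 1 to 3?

Candidate routes:
1 - 0 - 5 - 6 - 2 - 3: 13 + 19 + 6 + 13 + 7 = 58
1 - 6 - 2 - 3: 8 + 13 + 7 = 28
1 - 0 - 5 - 2 - 3: 13 + 19 + 13 + 7 = 52
Best route has total 28.

28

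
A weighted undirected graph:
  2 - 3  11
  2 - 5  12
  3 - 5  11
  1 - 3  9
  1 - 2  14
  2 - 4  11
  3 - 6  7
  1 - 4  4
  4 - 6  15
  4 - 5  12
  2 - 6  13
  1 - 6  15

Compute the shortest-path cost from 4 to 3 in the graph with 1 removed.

Checking several routes:
4-2-6-3: 11 + 13 + 7 = 31
4-5-3: 12 + 11 = 23
4-5-2-3: 12 + 12 + 11 = 35
4-2-3: 11 + 11 = 22
4-2-5-3: 11 + 12 + 11 = 34
4-6-3: 15 + 7 = 22
Shortest: 22.

22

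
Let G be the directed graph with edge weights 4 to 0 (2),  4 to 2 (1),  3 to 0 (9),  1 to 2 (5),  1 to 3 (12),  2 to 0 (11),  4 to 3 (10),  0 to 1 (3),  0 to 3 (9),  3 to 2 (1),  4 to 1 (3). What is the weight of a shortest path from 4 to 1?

3

A few of the 4→1 routes:
4 → 1: 3
4 → 3 → 0 → 1: 10 + 9 + 3 = 22
4 → 2 → 0 → 1: 1 + 11 + 3 = 15
4 → 0 → 1: 2 + 3 = 5
Shortest: 3.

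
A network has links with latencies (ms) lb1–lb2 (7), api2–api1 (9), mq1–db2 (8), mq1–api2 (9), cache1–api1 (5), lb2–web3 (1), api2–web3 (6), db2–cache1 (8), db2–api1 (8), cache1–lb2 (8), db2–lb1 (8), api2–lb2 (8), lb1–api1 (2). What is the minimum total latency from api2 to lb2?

Checking several routes:
api2→api1→lb1→lb2: 9 + 2 + 7 = 18
api2→api1→cache1→lb2: 9 + 5 + 8 = 22
api2→lb2: 8
api2→api1→db2→lb1→lb2: 9 + 8 + 8 + 7 = 32
api2→mq1→db2→lb1→lb2: 9 + 8 + 8 + 7 = 32
api2→web3→lb2: 6 + 1 = 7
Best route has total 7 ms.

7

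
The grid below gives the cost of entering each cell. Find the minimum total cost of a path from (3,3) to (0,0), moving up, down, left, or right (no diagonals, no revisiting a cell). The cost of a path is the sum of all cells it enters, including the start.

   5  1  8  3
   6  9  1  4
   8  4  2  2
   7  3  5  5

24

Cheapest: r3c3 r2c3 r2c2 r1c2 r0c2 r0c1 r0c0
  5 + 2 + 2 + 1 + 8 + 1 + 5 = 24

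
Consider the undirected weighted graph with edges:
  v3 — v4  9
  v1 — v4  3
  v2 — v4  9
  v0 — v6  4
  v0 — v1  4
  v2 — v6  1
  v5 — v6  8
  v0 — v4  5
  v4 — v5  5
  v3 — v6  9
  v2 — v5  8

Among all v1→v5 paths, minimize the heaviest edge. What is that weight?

Some routes from v1 to v5:
v1-v0-v6-v5: max(4, 4, 8) = 8
v1-v4-v5: max(3, 5) = 5
v1-v0-v6-v2-v5: max(4, 4, 1, 8) = 8
v1-v0-v4-v5: max(4, 5, 5) = 5
Best route has worst link 5.

5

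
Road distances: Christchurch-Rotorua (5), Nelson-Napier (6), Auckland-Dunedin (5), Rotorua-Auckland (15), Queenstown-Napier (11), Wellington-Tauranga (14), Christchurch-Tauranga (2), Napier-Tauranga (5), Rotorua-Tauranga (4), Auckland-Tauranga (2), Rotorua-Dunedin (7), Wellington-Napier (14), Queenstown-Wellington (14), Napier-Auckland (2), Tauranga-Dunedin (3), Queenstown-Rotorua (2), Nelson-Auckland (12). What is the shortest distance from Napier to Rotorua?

Comparing a few candidate routes:
Napier - Auckland - Tauranga - Christchurch - Rotorua: 2 + 2 + 2 + 5 = 11
Napier - Auckland - Tauranga - Rotorua: 2 + 2 + 4 = 8
Napier - Queenstown - Rotorua: 11 + 2 = 13
Napier - Tauranga - Christchurch - Rotorua: 5 + 2 + 5 = 12
Napier - Auckland - Tauranga - Dunedin - Rotorua: 2 + 2 + 3 + 7 = 14
Napier - Tauranga - Rotorua: 5 + 4 = 9
Best route has total 8.

8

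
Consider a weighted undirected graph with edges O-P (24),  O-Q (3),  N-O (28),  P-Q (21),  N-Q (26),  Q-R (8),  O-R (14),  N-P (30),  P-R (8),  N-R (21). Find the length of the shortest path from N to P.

Checking several routes:
N→O→Q→R→P: 28 + 3 + 8 + 8 = 47
N→Q→R→P: 26 + 8 + 8 = 42
N→P: 30
N→R→P: 21 + 8 = 29
N→O→R→P: 28 + 14 + 8 = 50
N→Q→P: 26 + 21 = 47
The minimum is 29.

29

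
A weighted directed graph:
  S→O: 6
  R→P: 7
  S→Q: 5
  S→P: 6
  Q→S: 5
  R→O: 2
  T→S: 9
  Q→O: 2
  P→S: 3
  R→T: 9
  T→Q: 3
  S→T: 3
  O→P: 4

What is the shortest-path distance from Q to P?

6

Routes from Q to P:
Q - S - P: 5 + 6 = 11
Q - O - P: 2 + 4 = 6
Q - S - O - P: 5 + 6 + 4 = 15
Best route has total 6.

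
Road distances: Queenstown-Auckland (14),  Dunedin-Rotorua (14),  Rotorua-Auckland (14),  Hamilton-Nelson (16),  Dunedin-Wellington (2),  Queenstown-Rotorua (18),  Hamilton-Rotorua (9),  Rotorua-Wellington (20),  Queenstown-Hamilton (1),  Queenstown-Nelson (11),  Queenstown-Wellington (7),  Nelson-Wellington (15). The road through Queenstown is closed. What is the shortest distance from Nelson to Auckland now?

39

Candidate routes:
Nelson-Wellington-Rotorua-Auckland: 15 + 20 + 14 = 49
Nelson-Wellington-Dunedin-Rotorua-Auckland: 15 + 2 + 14 + 14 = 45
Nelson-Hamilton-Rotorua-Auckland: 16 + 9 + 14 = 39
Best route has total 39.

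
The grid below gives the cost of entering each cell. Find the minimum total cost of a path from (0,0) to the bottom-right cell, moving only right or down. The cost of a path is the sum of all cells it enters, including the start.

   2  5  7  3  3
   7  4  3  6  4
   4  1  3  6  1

22

Best path: (0,0) -> (0,1) -> (1,1) -> (2,1) -> (2,2) -> (2,3) -> (2,4)
Cost: 2 + 5 + 4 + 1 + 3 + 6 + 1 = 22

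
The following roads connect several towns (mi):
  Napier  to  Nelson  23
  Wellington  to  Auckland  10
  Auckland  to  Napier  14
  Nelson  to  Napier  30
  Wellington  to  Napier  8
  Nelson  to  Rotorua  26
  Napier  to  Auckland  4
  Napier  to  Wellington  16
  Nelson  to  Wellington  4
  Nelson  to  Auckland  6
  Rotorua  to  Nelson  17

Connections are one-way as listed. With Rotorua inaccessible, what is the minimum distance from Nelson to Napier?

Routes from Nelson to Napier avoiding Rotorua:
Nelson -> Wellington -> Napier: 4 + 8 = 12
Nelson -> Napier: 30
Nelson -> Wellington -> Auckland -> Napier: 4 + 10 + 14 = 28
Nelson -> Auckland -> Napier: 6 + 14 = 20
Shortest: 12 mi.

12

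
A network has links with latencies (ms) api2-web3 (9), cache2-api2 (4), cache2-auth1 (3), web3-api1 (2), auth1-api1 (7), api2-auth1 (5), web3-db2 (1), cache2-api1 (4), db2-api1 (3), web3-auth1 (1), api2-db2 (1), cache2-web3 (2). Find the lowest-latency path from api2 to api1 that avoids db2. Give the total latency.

8

Checking several routes:
api2 -> auth1 -> web3 -> cache2 -> api1: 5 + 1 + 2 + 4 = 12
api2 -> cache2 -> api1: 4 + 4 = 8
api2 -> cache2 -> web3 -> api1: 4 + 2 + 2 = 8
api2 -> cache2 -> auth1 -> web3 -> api1: 4 + 3 + 1 + 2 = 10
api2 -> web3 -> api1: 9 + 2 = 11
api2 -> auth1 -> web3 -> api1: 5 + 1 + 2 = 8
The minimum is 8 ms.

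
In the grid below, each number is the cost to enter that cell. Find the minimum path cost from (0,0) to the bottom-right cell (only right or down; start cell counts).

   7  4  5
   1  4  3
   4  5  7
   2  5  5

Take [0,0]→[1,0]→[2,0]→[3,0]→[3,1]→[3,2] for a total of 7 + 1 + 4 + 2 + 5 + 5 = 24.
For comparison, the top-then-right route costs 31.

24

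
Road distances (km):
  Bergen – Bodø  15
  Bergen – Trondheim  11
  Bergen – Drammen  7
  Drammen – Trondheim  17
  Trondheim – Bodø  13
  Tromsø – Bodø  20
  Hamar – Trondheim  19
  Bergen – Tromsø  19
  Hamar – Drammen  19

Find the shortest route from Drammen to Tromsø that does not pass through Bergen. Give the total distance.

Routes from Drammen to Tromsø avoiding Bergen:
Drammen - Hamar - Trondheim - Bodø - Tromsø: 19 + 19 + 13 + 20 = 71
Drammen - Trondheim - Bodø - Tromsø: 17 + 13 + 20 = 50
Shortest: 50 km.

50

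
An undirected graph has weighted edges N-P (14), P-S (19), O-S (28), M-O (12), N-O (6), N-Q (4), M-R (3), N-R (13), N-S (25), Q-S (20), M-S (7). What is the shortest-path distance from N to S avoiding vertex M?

Routes from N to S avoiding M:
N -> Q -> S: 4 + 20 = 24
N -> O -> S: 6 + 28 = 34
N -> S: 25
N -> P -> S: 14 + 19 = 33
The minimum is 24.

24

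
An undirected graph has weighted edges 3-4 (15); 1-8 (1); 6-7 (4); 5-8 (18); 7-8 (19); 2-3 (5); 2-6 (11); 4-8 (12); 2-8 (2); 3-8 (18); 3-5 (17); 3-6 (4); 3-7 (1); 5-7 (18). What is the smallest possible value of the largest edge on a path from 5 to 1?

Some routes from 5 to 1:
5→8→1: max(18, 1) = 18
5→3→2→8→1: max(17, 5, 2, 1) = 17
5→3→7→6→2→8→1: max(17, 1, 4, 11, 2, 1) = 17
5→3→4→8→1: max(17, 15, 12, 1) = 17
5→3→6→2→8→1: max(17, 4, 11, 2, 1) = 17
Best route has worst link 17.

17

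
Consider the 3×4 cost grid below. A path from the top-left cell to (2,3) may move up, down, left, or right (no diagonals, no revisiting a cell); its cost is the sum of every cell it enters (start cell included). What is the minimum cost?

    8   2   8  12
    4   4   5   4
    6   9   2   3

Cheapest: r0c0 → r0c1 → r1c1 → r1c2 → r2c2 → r2c3
  8 + 2 + 4 + 5 + 2 + 3 = 24

24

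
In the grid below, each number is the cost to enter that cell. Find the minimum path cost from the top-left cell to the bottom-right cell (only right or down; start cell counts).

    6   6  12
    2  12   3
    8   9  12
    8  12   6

41

Best path: [0,0]→[1,0]→[1,1]→[1,2]→[2,2]→[3,2]
Cost: 6 + 2 + 12 + 3 + 12 + 6 = 41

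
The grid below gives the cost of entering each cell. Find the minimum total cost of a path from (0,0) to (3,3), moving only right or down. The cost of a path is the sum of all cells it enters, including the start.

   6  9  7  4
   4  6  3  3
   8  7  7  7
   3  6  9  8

Cheapest: r0c0 → r1c0 → r1c1 → r1c2 → r1c3 → r2c3 → r3c3
  6 + 4 + 6 + 3 + 3 + 7 + 8 = 37
(Top row then right column would cost 44.)

37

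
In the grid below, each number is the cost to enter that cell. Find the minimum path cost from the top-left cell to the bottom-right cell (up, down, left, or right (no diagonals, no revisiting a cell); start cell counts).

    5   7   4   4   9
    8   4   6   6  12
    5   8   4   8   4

38

Path [0,0] → [0,1] → [0,2] → [0,3] → [1,3] → [2,3] → [2,4]: 5 + 7 + 4 + 4 + 6 + 8 + 4 = 38.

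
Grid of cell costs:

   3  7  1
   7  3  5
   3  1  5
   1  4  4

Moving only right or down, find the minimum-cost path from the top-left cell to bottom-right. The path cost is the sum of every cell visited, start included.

Cheapest: r0c0→r0c1→r1c1→r2c1→r3c1→r3c2
  3 + 7 + 3 + 1 + 4 + 4 = 22

22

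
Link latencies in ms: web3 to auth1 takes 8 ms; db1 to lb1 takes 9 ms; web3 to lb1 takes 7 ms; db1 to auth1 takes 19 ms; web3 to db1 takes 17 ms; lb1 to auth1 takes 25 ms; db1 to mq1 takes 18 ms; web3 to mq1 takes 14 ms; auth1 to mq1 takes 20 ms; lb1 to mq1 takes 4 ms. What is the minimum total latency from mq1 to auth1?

19

Some routes from mq1 to auth1:
mq1 → lb1 → web3 → auth1: 4 + 7 + 8 = 19
mq1 → auth1: 20
mq1 → lb1 → auth1: 4 + 25 = 29
mq1 → lb1 → db1 → auth1: 4 + 9 + 19 = 32
mq1 → web3 → auth1: 14 + 8 = 22
Shortest: 19 ms.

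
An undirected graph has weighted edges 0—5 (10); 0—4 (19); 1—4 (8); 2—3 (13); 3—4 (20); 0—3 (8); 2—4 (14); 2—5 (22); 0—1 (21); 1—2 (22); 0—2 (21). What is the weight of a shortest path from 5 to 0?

Checking several routes:
5 → 2 → 4 → 3 → 0: 22 + 14 + 20 + 8 = 64
5 → 2 → 0: 22 + 21 = 43
5 → 2 → 4 → 0: 22 + 14 + 19 = 55
5 → 2 → 3 → 0: 22 + 13 + 8 = 43
5 → 0: 10
5 → 2 → 1 → 0: 22 + 22 + 21 = 65
Best route has total 10.

10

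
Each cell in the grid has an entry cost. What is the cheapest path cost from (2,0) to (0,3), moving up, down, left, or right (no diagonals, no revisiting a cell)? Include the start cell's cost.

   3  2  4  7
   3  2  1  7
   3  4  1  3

20

One optimal route is (2,0) → (1,0) → (1,1) → (1,2) → (0,2) → (0,3).
Its cost is 3 + 3 + 2 + 1 + 4 + 7 = 20.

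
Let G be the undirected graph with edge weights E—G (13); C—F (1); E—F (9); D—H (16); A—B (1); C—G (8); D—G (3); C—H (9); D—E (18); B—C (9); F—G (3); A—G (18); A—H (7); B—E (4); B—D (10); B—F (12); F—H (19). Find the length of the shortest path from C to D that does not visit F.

11

Checking several routes:
C → B → D: 9 + 10 = 19
C → H → D: 9 + 16 = 25
C → H → A → B → D: 9 + 7 + 1 + 10 = 27
C → G → D: 8 + 3 = 11
Shortest: 11.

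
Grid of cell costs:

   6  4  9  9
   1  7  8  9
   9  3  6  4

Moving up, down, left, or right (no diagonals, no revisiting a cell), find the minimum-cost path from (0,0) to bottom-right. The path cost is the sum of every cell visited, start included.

27

Cheapest: [0,0]→[1,0]→[1,1]→[2,1]→[2,2]→[2,3]
  6 + 1 + 7 + 3 + 6 + 4 = 27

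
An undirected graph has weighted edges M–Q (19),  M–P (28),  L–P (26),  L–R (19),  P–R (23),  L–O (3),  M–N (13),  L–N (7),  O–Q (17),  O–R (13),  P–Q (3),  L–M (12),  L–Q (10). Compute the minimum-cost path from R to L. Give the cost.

Some routes from R to L:
R → L: 19
R → P → Q → O → L: 23 + 3 + 17 + 3 = 46
R → P → Q → L: 23 + 3 + 10 = 36
R → O → L: 13 + 3 = 16
R → P → L: 23 + 26 = 49
R → O → Q → L: 13 + 17 + 10 = 40
The minimum is 16.

16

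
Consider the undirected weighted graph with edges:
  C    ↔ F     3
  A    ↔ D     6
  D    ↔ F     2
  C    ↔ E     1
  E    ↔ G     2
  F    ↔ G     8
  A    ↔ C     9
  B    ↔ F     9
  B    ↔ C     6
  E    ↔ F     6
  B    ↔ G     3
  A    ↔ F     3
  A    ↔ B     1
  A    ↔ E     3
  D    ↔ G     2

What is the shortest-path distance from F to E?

Some routes from F to E:
F → C → E: 3 + 1 = 4
F → G → E: 8 + 2 = 10
F → D → G → E: 2 + 2 + 2 = 6
F → A → E: 3 + 3 = 6
F → E: 6
F → A → B → G → E: 3 + 1 + 3 + 2 = 9
Best route has total 4.

4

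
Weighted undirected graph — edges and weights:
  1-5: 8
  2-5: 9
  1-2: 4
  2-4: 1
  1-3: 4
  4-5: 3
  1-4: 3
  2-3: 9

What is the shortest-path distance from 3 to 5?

10

A few of the 3→5 routes:
3 - 1 - 2 - 4 - 5: 4 + 4 + 1 + 3 = 12
3 - 1 - 5: 4 + 8 = 12
3 - 2 - 4 - 5: 9 + 1 + 3 = 13
3 - 1 - 4 - 5: 4 + 3 + 3 = 10
Best route has total 10.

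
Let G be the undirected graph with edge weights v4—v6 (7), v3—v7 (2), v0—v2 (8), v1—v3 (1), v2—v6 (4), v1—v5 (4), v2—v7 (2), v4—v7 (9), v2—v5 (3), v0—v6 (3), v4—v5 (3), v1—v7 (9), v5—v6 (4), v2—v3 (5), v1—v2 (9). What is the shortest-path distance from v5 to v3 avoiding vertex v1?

7

Some routes from v5 to v3 avoiding v1:
v5 -> v2 -> v3: 3 + 5 = 8
v5 -> v6 -> v2 -> v7 -> v3: 4 + 4 + 2 + 2 = 12
v5 -> v2 -> v7 -> v3: 3 + 2 + 2 = 7
v5 -> v6 -> v2 -> v3: 4 + 4 + 5 = 13
v5 -> v4 -> v7 -> v3: 3 + 9 + 2 = 14
Best route has total 7.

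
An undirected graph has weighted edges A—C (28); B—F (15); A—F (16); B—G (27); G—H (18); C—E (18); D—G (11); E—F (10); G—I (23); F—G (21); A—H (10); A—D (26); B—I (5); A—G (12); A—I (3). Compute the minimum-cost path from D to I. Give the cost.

26

Comparing a few candidate routes:
D → A → I: 26 + 3 = 29
D → G → I: 11 + 23 = 34
D → G → B → I: 11 + 27 + 5 = 43
D → G → H → A → I: 11 + 18 + 10 + 3 = 42
D → G → A → I: 11 + 12 + 3 = 26
The minimum is 26.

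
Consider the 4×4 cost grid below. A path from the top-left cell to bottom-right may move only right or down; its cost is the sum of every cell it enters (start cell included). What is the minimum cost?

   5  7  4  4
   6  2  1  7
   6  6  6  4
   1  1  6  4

28

Path (0,0) -> (1,0) -> (1,1) -> (1,2) -> (2,2) -> (2,3) -> (3,3): 5 + 6 + 2 + 1 + 6 + 4 + 4 = 28.
For comparison, the top-then-right route costs 35.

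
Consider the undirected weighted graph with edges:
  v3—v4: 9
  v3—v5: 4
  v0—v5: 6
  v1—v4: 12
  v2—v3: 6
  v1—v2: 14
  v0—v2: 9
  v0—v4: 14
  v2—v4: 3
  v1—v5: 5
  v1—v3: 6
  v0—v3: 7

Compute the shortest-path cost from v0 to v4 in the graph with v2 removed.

14

Checking several routes:
v0 -> v3 -> v1 -> v4: 7 + 6 + 12 = 25
v0 -> v4: 14
v0 -> v5 -> v3 -> v4: 6 + 4 + 9 = 19
v0 -> v3 -> v4: 7 + 9 = 16
v0 -> v5 -> v1 -> v4: 6 + 5 + 12 = 23
Best route has total 14.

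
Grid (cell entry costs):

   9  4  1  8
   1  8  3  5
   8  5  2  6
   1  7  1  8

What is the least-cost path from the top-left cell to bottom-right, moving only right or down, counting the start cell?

Take r0c0 -> r0c1 -> r0c2 -> r1c2 -> r2c2 -> r3c2 -> r3c3 for a total of 9 + 4 + 1 + 3 + 2 + 1 + 8 = 28.
For comparison, the top-then-right route costs 41.

28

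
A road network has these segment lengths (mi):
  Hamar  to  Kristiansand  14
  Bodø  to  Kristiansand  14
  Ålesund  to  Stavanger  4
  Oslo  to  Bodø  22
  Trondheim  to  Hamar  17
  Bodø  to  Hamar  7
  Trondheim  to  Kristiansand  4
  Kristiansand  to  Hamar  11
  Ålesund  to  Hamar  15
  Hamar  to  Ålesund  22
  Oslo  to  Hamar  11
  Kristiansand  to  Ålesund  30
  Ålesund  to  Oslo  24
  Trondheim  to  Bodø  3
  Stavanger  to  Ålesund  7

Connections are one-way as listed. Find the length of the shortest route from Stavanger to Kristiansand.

Checking several routes:
Stavanger - Ålesund - Oslo - Bodø - Kristiansand: 7 + 24 + 22 + 14 = 67
Stavanger - Ålesund - Oslo - Hamar - Kristiansand: 7 + 24 + 11 + 14 = 56
Stavanger - Ålesund - Hamar - Kristiansand: 7 + 15 + 14 = 36
Best route has total 36 mi.

36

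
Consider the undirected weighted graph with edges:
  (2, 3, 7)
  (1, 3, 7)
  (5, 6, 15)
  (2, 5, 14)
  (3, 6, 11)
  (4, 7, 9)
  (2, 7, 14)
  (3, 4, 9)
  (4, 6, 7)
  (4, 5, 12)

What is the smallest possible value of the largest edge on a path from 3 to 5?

12

Some routes from 3 to 5:
3→6→4→5: max(11, 7, 12) = 12
3→6→4→7→2→5: max(11, 7, 9, 14, 14) = 14
3→2→7→4→5: max(7, 14, 9, 12) = 14
3→4→5: max(9, 12) = 12
3→4→7→2→5: max(9, 9, 14, 14) = 14
The minimum achievable maximum is 12.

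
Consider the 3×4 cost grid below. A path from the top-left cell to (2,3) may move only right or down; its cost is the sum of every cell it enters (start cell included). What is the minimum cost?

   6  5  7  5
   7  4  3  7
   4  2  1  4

22

Take (0,0) → (0,1) → (1,1) → (2,1) → (2,2) → (2,3) for a total of 6 + 5 + 4 + 2 + 1 + 4 = 22.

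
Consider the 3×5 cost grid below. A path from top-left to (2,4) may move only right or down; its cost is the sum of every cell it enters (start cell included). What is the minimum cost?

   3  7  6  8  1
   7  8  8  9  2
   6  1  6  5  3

30

Cheapest: (0,0)→(0,1)→(0,2)→(0,3)→(0,4)→(1,4)→(2,4)
  3 + 7 + 6 + 8 + 1 + 2 + 3 = 30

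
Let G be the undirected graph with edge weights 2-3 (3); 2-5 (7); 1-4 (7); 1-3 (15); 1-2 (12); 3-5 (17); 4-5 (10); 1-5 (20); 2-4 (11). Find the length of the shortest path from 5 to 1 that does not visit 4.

Candidate routes:
5 - 2 - 1: 7 + 12 = 19
5 - 3 - 1: 17 + 15 = 32
5 - 2 - 3 - 1: 7 + 3 + 15 = 25
5 - 3 - 2 - 1: 17 + 3 + 12 = 32
5 - 1: 20
Shortest: 19.

19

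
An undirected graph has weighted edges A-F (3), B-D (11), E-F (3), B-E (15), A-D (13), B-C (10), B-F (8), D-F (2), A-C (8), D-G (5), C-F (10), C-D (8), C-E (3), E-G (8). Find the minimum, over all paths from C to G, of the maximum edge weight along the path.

Comparing a few candidate routes:
C - D - G: max(8, 5) = 8
C - D - F - E - G: max(8, 2, 3, 8) = 8
C - A - F - D - G: max(8, 3, 2, 5) = 8
C - A - F - E - G: max(8, 3, 3, 8) = 8
C - E - F - D - G: max(3, 3, 2, 5) = 5
The minimum achievable maximum is 5.

5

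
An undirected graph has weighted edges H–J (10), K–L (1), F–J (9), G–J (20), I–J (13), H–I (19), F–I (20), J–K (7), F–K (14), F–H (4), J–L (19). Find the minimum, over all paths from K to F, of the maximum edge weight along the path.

9

Some routes from K to F:
K→L→J→F: max(1, 19, 9) = 19
K→J→F: max(7, 9) = 9
K→J→I→H→F: max(7, 13, 19, 4) = 19
K→J→H→F: max(7, 10, 4) = 10
K→F: max(14) = 14
Best route has worst link 9.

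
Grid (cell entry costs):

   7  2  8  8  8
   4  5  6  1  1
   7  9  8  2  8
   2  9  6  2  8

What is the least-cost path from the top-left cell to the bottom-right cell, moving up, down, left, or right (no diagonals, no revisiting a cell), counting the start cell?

33

Best path: [0,0] -> [0,1] -> [1,1] -> [1,2] -> [1,3] -> [2,3] -> [3,3] -> [3,4]
Cost: 7 + 2 + 5 + 6 + 1 + 2 + 2 + 8 = 33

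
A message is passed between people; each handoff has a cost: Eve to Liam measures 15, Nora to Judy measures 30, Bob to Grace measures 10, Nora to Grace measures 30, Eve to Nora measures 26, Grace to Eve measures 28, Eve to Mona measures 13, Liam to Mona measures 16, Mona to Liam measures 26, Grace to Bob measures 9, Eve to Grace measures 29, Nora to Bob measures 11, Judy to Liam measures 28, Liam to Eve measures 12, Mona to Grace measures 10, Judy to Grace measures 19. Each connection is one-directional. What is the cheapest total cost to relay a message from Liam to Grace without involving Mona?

Routes from Liam to Grace avoiding Mona:
Liam-Eve-Grace: 12 + 29 = 41
Liam-Eve-Nora-Bob-Grace: 12 + 26 + 11 + 10 = 59
Liam-Eve-Nora-Judy-Grace: 12 + 26 + 30 + 19 = 87
Liam-Eve-Nora-Grace: 12 + 26 + 30 = 68
Shortest: 41.

41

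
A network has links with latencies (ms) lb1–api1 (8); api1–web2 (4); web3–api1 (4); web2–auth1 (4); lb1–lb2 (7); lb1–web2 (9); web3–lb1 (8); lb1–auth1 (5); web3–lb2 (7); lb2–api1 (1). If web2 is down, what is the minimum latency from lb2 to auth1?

Checking several routes:
lb2 → lb1 → auth1: 7 + 5 = 12
lb2 → api1 → web3 → lb1 → auth1: 1 + 4 + 8 + 5 = 18
lb2 → web3 → lb1 → auth1: 7 + 8 + 5 = 20
lb2 → api1 → lb1 → auth1: 1 + 8 + 5 = 14
The minimum is 12 ms.

12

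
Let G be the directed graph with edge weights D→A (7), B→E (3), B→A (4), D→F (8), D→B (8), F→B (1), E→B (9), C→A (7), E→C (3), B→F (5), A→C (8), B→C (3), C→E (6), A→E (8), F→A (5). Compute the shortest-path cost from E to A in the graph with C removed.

13

Paths from E to A avoiding C:
E -> B -> A: 9 + 4 = 13
E -> B -> F -> A: 9 + 5 + 5 = 19
Shortest: 13.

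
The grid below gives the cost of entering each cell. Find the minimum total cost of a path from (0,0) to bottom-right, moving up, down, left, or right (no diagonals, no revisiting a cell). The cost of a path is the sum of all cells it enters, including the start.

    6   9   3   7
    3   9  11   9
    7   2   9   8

35

Take [0,0] → [1,0] → [2,0] → [2,1] → [2,2] → [2,3] for a total of 6 + 3 + 7 + 2 + 9 + 8 = 35.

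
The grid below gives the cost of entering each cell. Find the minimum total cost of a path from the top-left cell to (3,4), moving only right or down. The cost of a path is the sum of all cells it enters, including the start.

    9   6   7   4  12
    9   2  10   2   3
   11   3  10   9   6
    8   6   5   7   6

Path r0c0 r0c1 r0c2 r0c3 r1c3 r1c4 r2c4 r3c4: 9 + 6 + 7 + 4 + 2 + 3 + 6 + 6 = 43.
For comparison, the top-then-right route costs 53.

43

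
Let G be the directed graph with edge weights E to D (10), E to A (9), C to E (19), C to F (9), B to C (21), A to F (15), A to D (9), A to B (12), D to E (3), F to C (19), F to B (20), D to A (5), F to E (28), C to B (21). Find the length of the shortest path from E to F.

24

Candidate routes:
E→A→B→C→F: 9 + 12 + 21 + 9 = 51
E→A→F: 9 + 15 = 24
E→D→A→F: 10 + 5 + 15 = 30
E→D→A→B→C→F: 10 + 5 + 12 + 21 + 9 = 57
Best route has total 24.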